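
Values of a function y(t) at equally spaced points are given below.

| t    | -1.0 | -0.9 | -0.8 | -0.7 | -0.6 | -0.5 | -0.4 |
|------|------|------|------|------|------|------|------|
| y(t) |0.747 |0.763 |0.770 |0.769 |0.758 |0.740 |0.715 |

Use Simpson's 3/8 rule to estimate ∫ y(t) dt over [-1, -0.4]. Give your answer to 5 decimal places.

h = 0.1, n = 6.
(3h/8)·[y₀ + 3y₁ + 3y₂ + 2y₃ + 3y₄ + 3y₅ + y₆] = 0.0375·(12.093) = 0.45349.

0.45349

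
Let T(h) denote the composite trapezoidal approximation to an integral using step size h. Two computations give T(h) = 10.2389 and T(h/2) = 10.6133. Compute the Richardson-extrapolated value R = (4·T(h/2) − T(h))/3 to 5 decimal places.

10.73810

R = (4·T(h/2) − T(h)) / 3 = (4·10.6133 − 10.2389)/3 = (32.2143)/3 = 10.73810.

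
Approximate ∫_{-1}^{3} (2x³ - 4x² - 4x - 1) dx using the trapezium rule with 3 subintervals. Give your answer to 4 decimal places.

-14.9630

h = (3 − (-1))/3 = 1.333333.
Nodes x₀,…,x₃ = -1, 0.333333, 1.666667, 3.
f(x) = 2x³ - 4x² - 4x - 1: f₀=-3, f₁=-2.703704, f₂=-9.518519, f₃=5.
(h/2)·[f₀ + 2f₁ + 2f₂ + f₃] = 0.666667·(-22.444444) = -14.9630.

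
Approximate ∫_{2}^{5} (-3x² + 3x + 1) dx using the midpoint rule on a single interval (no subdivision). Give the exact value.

M = (b−a)·f(3.5) = 3·(-25.25) = -75.75.

-75.75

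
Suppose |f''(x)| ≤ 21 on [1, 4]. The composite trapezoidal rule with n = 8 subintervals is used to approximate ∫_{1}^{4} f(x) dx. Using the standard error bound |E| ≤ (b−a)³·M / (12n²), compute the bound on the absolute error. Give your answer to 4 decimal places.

0.7383

|E| ≤ (3)³·21 / (12·8²) = 567/768 = 0.7383.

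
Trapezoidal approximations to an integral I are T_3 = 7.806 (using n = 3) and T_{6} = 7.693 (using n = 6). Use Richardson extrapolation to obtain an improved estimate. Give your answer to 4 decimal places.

R = (4·T_{6} − T_3) / 3 = (4·7.693 − 7.806)/3 = (22.966)/3 = 7.6553.

7.6553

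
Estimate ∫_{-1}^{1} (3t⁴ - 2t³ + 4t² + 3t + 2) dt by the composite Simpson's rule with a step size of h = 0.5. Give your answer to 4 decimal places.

h = (1 − (-1))/4 = 0.5.
Nodes t₀,…,t₄ = -1, -0.5, 0, 0.5, 1.
f(t) = 3t⁴ - 2t³ + 4t² + 3t + 2: f₀=8, f₁=1.9375, f₂=2, f₃=4.4375, f₄=10.
(h/3)·[f₀ + 4f₁ + 2f₂ + 4f₃ + f₄] = 0.166667·(47.5) = 7.9167.

7.9167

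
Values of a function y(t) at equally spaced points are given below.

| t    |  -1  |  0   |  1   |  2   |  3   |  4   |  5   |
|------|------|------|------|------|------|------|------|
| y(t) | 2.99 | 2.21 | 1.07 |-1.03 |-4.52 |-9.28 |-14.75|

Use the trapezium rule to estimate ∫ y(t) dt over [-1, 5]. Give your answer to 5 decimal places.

h = 1, n = 6.
(h/2)·[y₀ + 2y₁ + 2y₂ + 2y₃ + 2y₄ + 2y₅ + y₆] = 0.5·(-34.86) = -17.43000.

-17.43000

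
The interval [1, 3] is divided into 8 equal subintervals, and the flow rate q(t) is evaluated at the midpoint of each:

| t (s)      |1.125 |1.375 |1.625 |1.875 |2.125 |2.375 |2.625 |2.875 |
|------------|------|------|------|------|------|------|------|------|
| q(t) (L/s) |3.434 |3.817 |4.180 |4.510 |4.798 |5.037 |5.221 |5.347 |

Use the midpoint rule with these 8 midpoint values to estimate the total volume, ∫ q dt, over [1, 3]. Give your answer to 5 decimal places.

9.08600

h = 0.25, n = 8.
h·[y(m₁) + y(m₂) + y(m₃) + y(m₄) + y(m₅) + y(m₆) + y(m₇) + y(m₈)] = 0.25·(36.344) = 9.08600.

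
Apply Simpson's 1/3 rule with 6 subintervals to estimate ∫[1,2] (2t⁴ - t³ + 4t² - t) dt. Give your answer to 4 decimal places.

h = (2 − 1)/6 = 0.166667.
Nodes t₀,…,t₆ = 1, 1.166667, 1.333333, 1.5, 1.666667, 1.833333, 2.
f(t) = 2t⁴ - t³ + 4t² - t: f₀=4, f₁=6.395062, f₂=9.728395, f₃=14.25, f₄=20.246914, f₅=28.043210, f₆=38.
(h/3)·[f₀ + 4f₁ + 2f₂ + 4f₃ + 2f₄ + 4f₅ + f₆] = 0.055556·(296.703704) = 16.4835.

16.4835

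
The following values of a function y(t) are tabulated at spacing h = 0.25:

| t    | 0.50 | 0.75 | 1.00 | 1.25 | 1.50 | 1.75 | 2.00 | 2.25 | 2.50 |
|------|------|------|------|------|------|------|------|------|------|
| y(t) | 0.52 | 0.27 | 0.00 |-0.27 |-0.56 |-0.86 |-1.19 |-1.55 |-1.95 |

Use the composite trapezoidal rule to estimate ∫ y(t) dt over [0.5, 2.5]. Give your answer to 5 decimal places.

-1.21875

h = 0.25, n = 8.
(h/2)·[y₀ + 2y₁ + 2y₂ + 2y₃ + 2y₄ + 2y₅ + 2y₆ + 2y₇ + y₈] = 0.125·(-9.75) = -1.21875.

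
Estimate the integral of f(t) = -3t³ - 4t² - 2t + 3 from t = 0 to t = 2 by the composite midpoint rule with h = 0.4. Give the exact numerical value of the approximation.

h = (2 − 0)/5 = 0.4.
Midpoints m₁,…,m₅ = 0.2, 0.6, 1, 1.4, 1.8.
f(m₁)=2.416, f(m₂)=-0.288, f(m₃)=-6, f(m₄)=-15.872, f(m₅)=-31.056.
h·[f(m₁) + f(m₂) + f(m₃) + f(m₄) + f(m₅)] = 0.4·(-50.8) = -20.32.

-20.32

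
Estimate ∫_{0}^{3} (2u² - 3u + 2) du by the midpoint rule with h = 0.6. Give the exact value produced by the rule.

10.32

h = (3 − 0)/5 = 0.6.
Midpoints m₁,…,m₅ = 0.3, 0.9, 1.5, 2.1, 2.7.
f(m₁)=1.28, f(m₂)=0.92, f(m₃)=2, f(m₄)=4.52, f(m₅)=8.48.
h·[f(m₁) + f(m₂) + f(m₃) + f(m₄) + f(m₅)] = 0.6·(17.2) = 10.32.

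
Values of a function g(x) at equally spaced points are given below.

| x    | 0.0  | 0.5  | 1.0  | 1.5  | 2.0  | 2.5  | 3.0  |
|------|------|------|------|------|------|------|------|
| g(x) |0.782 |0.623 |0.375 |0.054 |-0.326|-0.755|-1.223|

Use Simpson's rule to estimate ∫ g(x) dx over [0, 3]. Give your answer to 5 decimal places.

h = 0.5, n = 6.
(h/3)·[y₀ + 4y₁ + 2y₂ + 4y₃ + 2y₄ + 4y₅ + y₆] = 0.166667·(-0.655) = -0.10917.

-0.10917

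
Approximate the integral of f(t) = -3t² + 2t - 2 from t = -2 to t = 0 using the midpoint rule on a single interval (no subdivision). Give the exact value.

M = (b−a)·f(-1) = 2·(-7) = -14.

-14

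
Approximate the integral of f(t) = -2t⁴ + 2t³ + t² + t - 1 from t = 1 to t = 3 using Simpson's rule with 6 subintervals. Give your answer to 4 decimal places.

h = (3 − 1)/6 = 0.333333.
Nodes t₀,…,t₆ = 1, 1.333333, 1.666667, 2, 2.333333, 2.666667, 3.
f(t) = -2t⁴ + 2t³ + t² + t - 1: f₀=1, f₁=0.530864, f₂=-2.728395, f₃=-11, f₄=-27.098765, f₅=-54.432099, f₆=-97.
(h/3)·[f₀ + 4f₁ + 2f₂ + 4f₃ + 2f₄ + 4f₅ + f₆] = 0.111111·(-415.259259) = -46.1399.

-46.1399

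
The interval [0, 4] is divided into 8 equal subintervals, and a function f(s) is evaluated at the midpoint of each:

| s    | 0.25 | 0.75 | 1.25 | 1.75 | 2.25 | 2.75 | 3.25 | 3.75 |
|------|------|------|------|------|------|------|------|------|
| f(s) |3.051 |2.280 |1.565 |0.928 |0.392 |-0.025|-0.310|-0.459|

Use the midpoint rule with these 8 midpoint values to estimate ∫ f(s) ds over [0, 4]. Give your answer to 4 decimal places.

3.7110

h = 0.5, n = 8.
h·[y(m₁) + y(m₂) + y(m₃) + y(m₄) + y(m₅) + y(m₆) + y(m₇) + y(m₈)] = 0.5·(7.422) = 3.7110.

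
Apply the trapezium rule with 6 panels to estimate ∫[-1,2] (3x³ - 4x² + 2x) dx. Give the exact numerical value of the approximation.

2.3125

h = (2 − (-1))/6 = 0.5.
Nodes x₀,…,x₆ = -1, -0.5, 0, 0.5, 1, 1.5, 2.
f(x) = 3x³ - 4x² + 2x: f₀=-9, f₁=-2.375, f₂=0, f₃=0.375, f₄=1, f₅=4.125, f₆=12.
(h/2)·[f₀ + 2f₁ + 2f₂ + 2f₃ + 2f₄ + 2f₅ + f₆] = 0.25·(9.25) = 2.3125.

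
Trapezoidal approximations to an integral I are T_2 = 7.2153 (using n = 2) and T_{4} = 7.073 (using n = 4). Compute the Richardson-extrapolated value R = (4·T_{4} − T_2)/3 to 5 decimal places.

R = (4·T_{4} − T_2) / 3 = (4·7.073 − 7.2153)/3 = (21.0767)/3 = 7.02557.

7.02557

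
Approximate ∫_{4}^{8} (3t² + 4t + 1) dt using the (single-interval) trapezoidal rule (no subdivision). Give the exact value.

T = (b−a)/2 · [f(4) + f(8)] = 2·[65 + 225] = 580.

580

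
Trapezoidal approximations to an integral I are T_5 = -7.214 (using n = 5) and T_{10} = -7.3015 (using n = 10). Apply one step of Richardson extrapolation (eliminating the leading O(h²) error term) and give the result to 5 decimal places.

R = (4·T_{10} − T_5) / 3 = (4·(-7.3015) − (-7.214))/3 = (-21.9920)/3 = -7.33067.

-7.33067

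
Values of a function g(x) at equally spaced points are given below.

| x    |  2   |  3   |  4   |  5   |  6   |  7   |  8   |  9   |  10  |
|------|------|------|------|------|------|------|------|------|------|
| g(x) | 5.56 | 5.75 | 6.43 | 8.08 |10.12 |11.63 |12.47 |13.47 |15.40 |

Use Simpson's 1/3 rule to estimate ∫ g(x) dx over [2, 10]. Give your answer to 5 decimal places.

78.24000

h = 1, n = 8.
(h/3)·[y₀ + 4y₁ + 2y₂ + 4y₃ + 2y₄ + 4y₅ + 2y₆ + 4y₇ + y₈] = 0.333333·(234.72) = 78.24000.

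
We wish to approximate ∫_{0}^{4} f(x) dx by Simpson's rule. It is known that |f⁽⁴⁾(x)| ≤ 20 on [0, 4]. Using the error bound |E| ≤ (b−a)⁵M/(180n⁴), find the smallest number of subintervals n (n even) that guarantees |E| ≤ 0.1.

6

Need 20480/(180n⁴) ≤ 0.1.
n⁴ ≥ 20480/(180·0.1) = 1137.78 ⇒ n ≥ 5.8078, so the smallest even n is 6. (n must be even for Simpson's rule.)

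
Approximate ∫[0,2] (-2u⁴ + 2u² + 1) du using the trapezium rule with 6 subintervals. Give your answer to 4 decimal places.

h = (2 − 0)/6 = 0.333333.
Nodes u₀,…,u₆ = 0, 0.333333, 0.666667, 1, 1.333333, 1.666667, 2.
f(u) = -2u⁴ + 2u² + 1: f₀=1, f₁=1.197531, f₂=1.493827, f₃=1, f₄=-1.765432, f₅=-8.876543, f₆=-23.
(h/2)·[f₀ + 2f₁ + 2f₂ + 2f₃ + 2f₄ + 2f₅ + f₆] = 0.166667·(-35.901235) = -5.9835.

-5.9835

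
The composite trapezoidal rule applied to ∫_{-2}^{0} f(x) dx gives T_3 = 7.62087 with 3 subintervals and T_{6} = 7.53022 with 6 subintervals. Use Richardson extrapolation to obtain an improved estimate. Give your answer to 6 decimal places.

R = (4·T_{6} − T_3) / 3 = (4·7.53022 − 7.62087)/3 = (22.50001)/3 = 7.500003.

7.500003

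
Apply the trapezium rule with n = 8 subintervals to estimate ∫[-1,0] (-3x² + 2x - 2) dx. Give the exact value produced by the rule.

-4.0078125

h = (0 − (-1))/8 = 0.125.
Nodes x₀,…,x₈ = -1, -0.875, -0.75, -0.625, -0.5, -0.375, -0.25, -0.125, 0.
f(x) = -3x² + 2x - 2: f₀=-7, f₁=-6.046875, f₂=-5.1875, f₃=-4.421875, f₄=-3.75, f₅=-3.171875, f₆=-2.6875, f₇=-2.296875, f₈=-2.
(h/2)·[f₀ + 2f₁ + 2f₂ + 2f₃ + 2f₄ + 2f₅ + 2f₆ + 2f₇ + f₈] = 0.0625·(-64.125) = -4.0078125.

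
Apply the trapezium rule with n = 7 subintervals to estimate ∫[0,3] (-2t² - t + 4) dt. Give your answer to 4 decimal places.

h = (3 − 0)/7 = 0.428571.
Nodes t₀,…,t₇ = 0, 0.428571, 0.857143, 1.285714, 1.714286, 2.142857, 2.571429, 3.
f(t) = -2t² - t + 4: f₀=4, f₁=3.204082, f₂=1.673469, f₃=-0.591837, f₄=-3.591837, f₅=-7.326531, f₆=-11.795918, f₇=-17.
(h/2)·[f₀ + 2f₁ + 2f₂ + 2f₃ + 2f₄ + 2f₅ + 2f₆ + f₇] = 0.214286·(-49.857143) = -10.6837.

-10.6837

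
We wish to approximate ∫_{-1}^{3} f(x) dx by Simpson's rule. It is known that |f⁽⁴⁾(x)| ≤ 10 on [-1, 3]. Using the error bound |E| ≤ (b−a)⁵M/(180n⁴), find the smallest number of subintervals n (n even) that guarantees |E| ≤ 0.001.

16

Need 10240/(180n⁴) ≤ 0.001.
n⁴ ≥ 10240/(180·0.001) = 56888.9 ⇒ n ≥ 15.4439, so the smallest even n is 16. (n must be even for Simpson's rule.)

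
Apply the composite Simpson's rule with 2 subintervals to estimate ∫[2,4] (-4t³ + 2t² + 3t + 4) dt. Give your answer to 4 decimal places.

-176.6667

h = (4 − 2)/2 = 1.
Nodes t₀,…,t₂ = 2, 3, 4.
f(t) = -4t³ + 2t² + 3t + 4: f₀=-14, f₁=-77, f₂=-208.
(h/3)·[f₀ + 4f₁ + f₂] = 0.333333·(-530) = -176.6667.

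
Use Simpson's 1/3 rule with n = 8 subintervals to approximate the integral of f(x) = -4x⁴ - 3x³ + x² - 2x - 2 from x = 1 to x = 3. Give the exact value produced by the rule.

h = (3 − 1)/8 = 0.25.
Nodes x₀,…,x₈ = 1, 1.25, 1.5, 1.75, 2, 2.25, 2.5, 2.75, 3.
f(x) = -4x⁴ - 3x³ + x² - 2x - 2: f₀=-10, f₁=-18.5625, f₂=-33.125, f₃=-56.03125, f₄=-90, f₅=-138.125, f₆=-203.875, f₇=-291.09375, f₈=-404.
(h/3)·[f₀ + 4f₁ + 2f₂ + 4f₃ + 2f₄ + 4f₅ + 2f₆ + 4f₇ + f₈] = 0.083333·(-3083.25) = -256.9375.

-256.9375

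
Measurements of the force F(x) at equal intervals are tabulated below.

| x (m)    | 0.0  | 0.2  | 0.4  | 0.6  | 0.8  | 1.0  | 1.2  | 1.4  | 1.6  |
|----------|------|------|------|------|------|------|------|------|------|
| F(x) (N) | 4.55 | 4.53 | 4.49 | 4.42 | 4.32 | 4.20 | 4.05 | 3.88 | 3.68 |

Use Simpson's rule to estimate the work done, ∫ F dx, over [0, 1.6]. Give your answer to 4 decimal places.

h = 0.2, n = 8.
(h/3)·[y₀ + 4y₁ + 2y₂ + 4y₃ + 2y₄ + 4y₅ + 2y₆ + 4y₇ + y₈] = 0.066667·(102.07) = 6.8047.

6.8047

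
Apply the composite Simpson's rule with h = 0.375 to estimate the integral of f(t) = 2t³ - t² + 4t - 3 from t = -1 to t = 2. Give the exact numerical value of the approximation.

h = (2 − (-1))/8 = 0.375.
Nodes t₀,…,t₈ = -1, -0.625, -0.25, 0.125, 0.5, 0.875, 1.25, 1.625, 2.
f(t) = 2t³ - t² + 4t - 3: f₀=-10, f₁=-6.37890625, f₂=-4.09375, f₃=-2.51171875, f₄=-1, f₅=1.07421875, f₆=4.34375, f₇=9.44140625, f₈=17.
(h/3)·[f₀ + 4f₁ + 2f₂ + 4f₃ + 2f₄ + 4f₅ + 2f₆ + 4f₇ + f₈] = 0.125·(12) = 1.5.

1.5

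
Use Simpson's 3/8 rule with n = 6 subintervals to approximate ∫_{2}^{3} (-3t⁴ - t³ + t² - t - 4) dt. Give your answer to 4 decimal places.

h = (3 − 2)/6 = 0.166667.
Nodes t₀,…,t₆ = 2, 2.166667, 2.333333, 2.5, 2.666667, 2.833333, 3.
f(t) = -3t⁴ - t³ + t² - t - 4: f₀=-58, f₁=-77.756944, f₂=-102.518519, f₃=-133.0625, f₄=-170.222222, f₅=-214.886574, f₆=-268.
(3h/8)·[f₀ + 3f₁ + 3f₂ + 2f₃ + 3f₄ + 3f₅ + f₆] = 0.0625·(-2288.277778) = -143.0174.

-143.0174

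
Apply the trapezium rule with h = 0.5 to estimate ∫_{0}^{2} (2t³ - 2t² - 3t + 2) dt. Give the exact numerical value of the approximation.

h = (2 − 0)/4 = 0.5.
Nodes t₀,…,t₄ = 0, 0.5, 1, 1.5, 2.
f(t) = 2t³ - 2t² - 3t + 2: f₀=2, f₁=0.25, f₂=-1, f₃=-0.25, f₄=4.
(h/2)·[f₀ + 2f₁ + 2f₂ + 2f₃ + f₄] = 0.25·(4) = 1.

1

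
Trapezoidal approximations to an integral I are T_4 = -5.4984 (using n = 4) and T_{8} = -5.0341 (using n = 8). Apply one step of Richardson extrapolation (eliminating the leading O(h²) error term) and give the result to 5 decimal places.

R = (4·T_{8} − T_4) / 3 = (4·(-5.0341) − (-5.4984))/3 = (-14.6380)/3 = -4.87933.

-4.87933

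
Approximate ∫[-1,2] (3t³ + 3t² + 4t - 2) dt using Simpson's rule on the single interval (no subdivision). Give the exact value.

20.25

S = (b−a)/6 · [f(-1) + 4f(0.5) + f(2)] = 0.5·[(-6) + 4·1.125 + 42] = 20.25.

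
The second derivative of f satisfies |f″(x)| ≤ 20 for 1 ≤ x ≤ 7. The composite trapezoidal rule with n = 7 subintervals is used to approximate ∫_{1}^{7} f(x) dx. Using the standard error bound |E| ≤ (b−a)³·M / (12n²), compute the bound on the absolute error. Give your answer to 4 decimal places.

|E| ≤ (6)³·20 / (12·7²) = 4320/588 = 7.3469.

7.3469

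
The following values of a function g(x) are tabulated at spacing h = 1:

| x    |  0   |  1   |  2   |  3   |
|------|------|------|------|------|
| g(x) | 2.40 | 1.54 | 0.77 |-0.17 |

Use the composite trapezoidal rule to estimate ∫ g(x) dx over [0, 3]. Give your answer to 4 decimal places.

3.4250

h = 1, n = 3.
(h/2)·[y₀ + 2y₁ + 2y₂ + y₃] = 0.5·(6.85) = 3.4250.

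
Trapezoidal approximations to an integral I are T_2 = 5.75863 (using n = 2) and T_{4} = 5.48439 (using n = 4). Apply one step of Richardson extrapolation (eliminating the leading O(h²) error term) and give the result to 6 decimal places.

5.392977

R = (4·T_{4} − T_2) / 3 = (4·5.48439 − 5.75863)/3 = (16.17893)/3 = 5.392977.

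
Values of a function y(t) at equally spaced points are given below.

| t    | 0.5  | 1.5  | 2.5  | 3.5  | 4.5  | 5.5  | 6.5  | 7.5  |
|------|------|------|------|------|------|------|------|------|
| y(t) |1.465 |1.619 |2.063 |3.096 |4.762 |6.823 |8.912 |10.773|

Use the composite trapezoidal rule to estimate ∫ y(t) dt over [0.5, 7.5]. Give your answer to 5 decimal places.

h = 1, n = 7.
(h/2)·[y₀ + 2y₁ + 2y₂ + 2y₃ + 2y₄ + 2y₅ + 2y₆ + y₇] = 0.5·(66.788) = 33.39400.

33.39400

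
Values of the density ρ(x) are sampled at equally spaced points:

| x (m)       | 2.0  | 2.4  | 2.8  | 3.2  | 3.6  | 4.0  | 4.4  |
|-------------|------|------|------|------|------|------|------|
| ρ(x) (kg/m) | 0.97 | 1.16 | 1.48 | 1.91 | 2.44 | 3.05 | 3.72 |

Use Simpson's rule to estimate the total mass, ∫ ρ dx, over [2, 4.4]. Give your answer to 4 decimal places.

4.9347

h = 0.4, n = 6.
(h/3)·[y₀ + 4y₁ + 2y₂ + 4y₃ + 2y₄ + 4y₅ + y₆] = 0.133333·(37.01) = 4.9347.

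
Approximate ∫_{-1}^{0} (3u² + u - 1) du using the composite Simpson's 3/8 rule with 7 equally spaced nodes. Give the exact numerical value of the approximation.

h = (0 − (-1))/6 = 0.166667.
Nodes u₀,…,u₆ = -1, -0.833333, -0.666667, -0.5, -0.333333, -0.166667, 0.
f(u) = 3u² + u - 1: f₀=1, f₁=0.25, f₂=-0.333333, f₃=-0.75, f₄=-1, f₅=-1.083333, f₆=-1.
(3h/8)·[f₀ + 3f₁ + 3f₂ + 2f₃ + 3f₄ + 3f₅ + f₆] = 0.0625·(-8) = -0.5.

-0.5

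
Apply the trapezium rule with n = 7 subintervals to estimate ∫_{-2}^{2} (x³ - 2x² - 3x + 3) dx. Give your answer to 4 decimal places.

0.8980

h = (2 − (-2))/7 = 0.571429.
Nodes x₀,…,x₇ = -2, -1.428571, -0.857143, -0.285714, 0.285714, 0.857143, 1.428571, 2.
f(x) = x³ - 2x² - 3x + 3: f₀=-7, f₁=0.288630, f₂=3.472303, f₃=3.670554, f₄=2.002915, f₅=-0.411079, f₆=-2.451895, f₇=-3.
(h/2)·[f₀ + 2f₁ + 2f₂ + 2f₃ + 2f₄ + 2f₅ + 2f₆ + f₇] = 0.285714·(3.142857) = 0.8980.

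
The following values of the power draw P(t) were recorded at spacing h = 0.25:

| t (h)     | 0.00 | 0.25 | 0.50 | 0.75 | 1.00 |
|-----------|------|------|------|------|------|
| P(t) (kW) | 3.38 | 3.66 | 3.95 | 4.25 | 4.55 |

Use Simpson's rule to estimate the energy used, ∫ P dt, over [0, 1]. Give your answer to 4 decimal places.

h = 0.25, n = 4.
(h/3)·[y₀ + 4y₁ + 2y₂ + 4y₃ + y₄] = 0.083333·(47.47) = 3.9558.

3.9558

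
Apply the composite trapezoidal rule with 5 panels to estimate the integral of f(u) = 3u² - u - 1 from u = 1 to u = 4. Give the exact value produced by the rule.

53.04

h = (4 − 1)/5 = 0.6.
Nodes u₀,…,u₅ = 1, 1.6, 2.2, 2.8, 3.4, 4.
f(u) = 3u² - u - 1: f₀=1, f₁=5.08, f₂=11.32, f₃=19.72, f₄=30.28, f₅=43.
(h/2)·[f₀ + 2f₁ + 2f₂ + 2f₃ + 2f₄ + f₅] = 0.3·(176.8) = 53.04.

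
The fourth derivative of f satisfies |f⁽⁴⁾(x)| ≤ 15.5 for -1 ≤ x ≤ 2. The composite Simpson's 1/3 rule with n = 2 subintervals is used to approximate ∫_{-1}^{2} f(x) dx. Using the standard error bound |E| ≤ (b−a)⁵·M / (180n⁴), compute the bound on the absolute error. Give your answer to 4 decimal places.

1.3078

|E| ≤ (3)⁵·15.5 / (180·2⁴) = 3766.5/2880 = 1.3078.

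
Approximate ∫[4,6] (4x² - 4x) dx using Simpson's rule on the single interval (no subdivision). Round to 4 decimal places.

162.6667

S = (b−a)/6 · [f(4) + 4f(5) + f(6)] = 0.333333·[48 + 4·80 + 120] = 162.6667.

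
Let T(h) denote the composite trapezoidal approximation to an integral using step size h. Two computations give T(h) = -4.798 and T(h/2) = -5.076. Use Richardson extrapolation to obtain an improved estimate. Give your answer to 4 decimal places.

R = (4·T(h/2) − T(h)) / 3 = (4·(-5.076) − (-4.798))/3 = (-15.506)/3 = -5.1687.

-5.1687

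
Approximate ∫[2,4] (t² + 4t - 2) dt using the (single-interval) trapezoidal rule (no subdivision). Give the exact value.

40

T = (b−a)/2 · [f(2) + f(4)] = 1·[10 + 30] = 40.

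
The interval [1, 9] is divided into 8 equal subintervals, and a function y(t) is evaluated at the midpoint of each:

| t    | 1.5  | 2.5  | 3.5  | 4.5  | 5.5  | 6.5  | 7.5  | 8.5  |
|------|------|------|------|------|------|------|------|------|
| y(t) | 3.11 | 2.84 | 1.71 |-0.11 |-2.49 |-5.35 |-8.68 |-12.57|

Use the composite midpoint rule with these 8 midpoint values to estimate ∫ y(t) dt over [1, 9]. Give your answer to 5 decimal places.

h = 1, n = 8.
h·[y(m₁) + y(m₂) + y(m₃) + y(m₄) + y(m₅) + y(m₆) + y(m₇) + y(m₈)] = 1·(-21.54) = -21.54000.

-21.54000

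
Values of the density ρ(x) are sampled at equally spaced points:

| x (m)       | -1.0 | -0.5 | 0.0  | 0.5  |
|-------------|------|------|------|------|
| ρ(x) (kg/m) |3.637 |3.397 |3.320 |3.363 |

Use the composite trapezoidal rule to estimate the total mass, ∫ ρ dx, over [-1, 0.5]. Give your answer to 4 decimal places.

h = 0.5, n = 3.
(h/2)·[y₀ + 2y₁ + 2y₂ + y₃] = 0.25·(20.434) = 5.1085.

5.1085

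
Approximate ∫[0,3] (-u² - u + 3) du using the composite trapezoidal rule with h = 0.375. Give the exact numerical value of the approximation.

h = (3 − 0)/8 = 0.375.
Nodes u₀,…,u₈ = 0, 0.375, 0.75, 1.125, 1.5, 1.875, 2.25, 2.625, 3.
f(u) = -u² - u + 3: f₀=3, f₁=2.484375, f₂=1.6875, f₃=0.609375, f₄=-0.75, f₅=-2.390625, f₆=-4.3125, f₇=-6.515625, f₈=-9.
(h/2)·[f₀ + 2f₁ + 2f₂ + 2f₃ + 2f₄ + 2f₅ + 2f₆ + 2f₇ + f₈] = 0.1875·(-24.375) = -4.5703125.

-4.5703125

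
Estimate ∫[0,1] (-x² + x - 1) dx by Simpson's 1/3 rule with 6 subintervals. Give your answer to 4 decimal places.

h = (1 − 0)/6 = 0.166667.
Nodes x₀,…,x₆ = 0, 0.166667, 0.333333, 0.5, 0.666667, 0.833333, 1.
f(x) = -x² + x - 1: f₀=-1, f₁=-0.861111, f₂=-0.777778, f₃=-0.75, f₄=-0.777778, f₅=-0.861111, f₆=-1.
(h/3)·[f₀ + 4f₁ + 2f₂ + 4f₃ + 2f₄ + 4f₅ + f₆] = 0.055556·(-15) = -0.8333.

-0.8333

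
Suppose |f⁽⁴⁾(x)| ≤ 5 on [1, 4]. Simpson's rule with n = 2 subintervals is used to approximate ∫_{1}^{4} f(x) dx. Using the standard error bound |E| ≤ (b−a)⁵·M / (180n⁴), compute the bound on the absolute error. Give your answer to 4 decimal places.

0.4219

|E| ≤ (3)⁵·5 / (180·2⁴) = 1215/2880 = 0.4219.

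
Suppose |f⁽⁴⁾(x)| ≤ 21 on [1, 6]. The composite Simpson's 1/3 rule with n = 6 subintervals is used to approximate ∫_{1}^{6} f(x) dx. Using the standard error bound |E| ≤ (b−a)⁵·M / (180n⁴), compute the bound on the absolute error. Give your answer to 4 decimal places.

|E| ≤ (5)⁵·21 / (180·6⁴) = 65625/233280 = 0.2813.

0.2813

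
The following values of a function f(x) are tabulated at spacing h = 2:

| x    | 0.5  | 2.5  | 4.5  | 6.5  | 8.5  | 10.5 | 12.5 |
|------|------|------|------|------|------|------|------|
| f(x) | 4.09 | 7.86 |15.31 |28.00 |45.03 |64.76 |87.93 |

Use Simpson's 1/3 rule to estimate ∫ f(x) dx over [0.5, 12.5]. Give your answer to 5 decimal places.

410.12000

h = 2, n = 6.
(h/3)·[y₀ + 4y₁ + 2y₂ + 4y₃ + 2y₄ + 4y₅ + y₆] = 0.666667·(615.18) = 410.12000.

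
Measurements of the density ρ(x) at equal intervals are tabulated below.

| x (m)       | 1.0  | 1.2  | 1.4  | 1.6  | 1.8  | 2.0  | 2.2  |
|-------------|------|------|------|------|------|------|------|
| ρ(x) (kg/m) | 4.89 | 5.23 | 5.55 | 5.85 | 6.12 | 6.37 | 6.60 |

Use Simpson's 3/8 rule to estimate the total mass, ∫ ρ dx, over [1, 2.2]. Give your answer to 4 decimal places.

h = 0.2, n = 6.
(3h/8)·[y₀ + 3y₁ + 3y₂ + 2y₃ + 3y₄ + 3y₅ + y₆] = 0.075·(93.00) = 6.9750.

6.9750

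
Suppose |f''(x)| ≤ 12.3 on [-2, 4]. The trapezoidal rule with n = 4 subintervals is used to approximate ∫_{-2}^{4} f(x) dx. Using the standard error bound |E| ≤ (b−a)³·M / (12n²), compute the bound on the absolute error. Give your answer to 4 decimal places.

|E| ≤ (6)³·12.3 / (12·4²) = 2656.8/192 = 13.8375.

13.8375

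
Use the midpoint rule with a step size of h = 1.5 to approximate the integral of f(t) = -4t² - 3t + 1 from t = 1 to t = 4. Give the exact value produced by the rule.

h = (4 − 1)/2 = 1.5.
Midpoints m₁,…,m₂ = 1.75, 3.25.
f(m₁)=-16.5, f(m₂)=-51.
h·[f(m₁) + f(m₂)] = 1.5·(-67.5) = -101.25.

-101.25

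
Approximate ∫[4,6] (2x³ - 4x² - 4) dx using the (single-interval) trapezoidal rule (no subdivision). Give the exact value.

344

T = (b−a)/2 · [f(4) + f(6)] = 1·[60 + 284] = 344.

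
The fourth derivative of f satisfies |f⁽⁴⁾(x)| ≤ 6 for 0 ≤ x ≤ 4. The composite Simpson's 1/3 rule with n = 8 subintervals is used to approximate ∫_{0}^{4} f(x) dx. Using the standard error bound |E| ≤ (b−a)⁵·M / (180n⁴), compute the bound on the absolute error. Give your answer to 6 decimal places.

0.008333

|E| ≤ (4)⁵·6 / (180·8⁴) = 6144/737280 = 0.008333.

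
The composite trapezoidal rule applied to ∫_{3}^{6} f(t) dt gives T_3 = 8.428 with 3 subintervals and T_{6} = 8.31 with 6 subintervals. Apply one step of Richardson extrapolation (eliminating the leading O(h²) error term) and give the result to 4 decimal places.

R = (4·T_{6} − T_3) / 3 = (4·8.31 − 8.428)/3 = (24.812)/3 = 8.2707.

8.2707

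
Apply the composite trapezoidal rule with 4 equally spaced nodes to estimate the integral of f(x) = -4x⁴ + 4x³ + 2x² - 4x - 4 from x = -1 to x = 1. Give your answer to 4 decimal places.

h = (1 − (-1))/3 = 0.666667.
Nodes x₀,…,x₃ = -1, -0.333333, 0.333333, 1.
f(x) = -4x⁴ + 4x³ + 2x² - 4x - 4: f₀=-6, f₁=-2.641975, f₂=-5.012346, f₃=-6.
(h/2)·[f₀ + 2f₁ + 2f₂ + f₃] = 0.333333·(-27.308642) = -9.1029.

-9.1029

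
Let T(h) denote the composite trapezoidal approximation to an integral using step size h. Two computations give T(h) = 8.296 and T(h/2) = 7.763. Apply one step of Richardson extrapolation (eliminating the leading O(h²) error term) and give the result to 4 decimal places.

7.5853

R = (4·T(h/2) − T(h)) / 3 = (4·7.763 − 8.296)/3 = (22.756)/3 = 7.5853.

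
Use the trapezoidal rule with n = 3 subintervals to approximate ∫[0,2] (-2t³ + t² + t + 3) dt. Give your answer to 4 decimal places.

1.9259

h = (2 − 0)/3 = 0.666667.
Nodes t₀,…,t₃ = 0, 0.666667, 1.333333, 2.
f(t) = -2t³ + t² + t + 3: f₀=3, f₁=3.518519, f₂=1.370370, f₃=-7.
(h/2)·[f₀ + 2f₁ + 2f₂ + f₃] = 0.333333·(5.777778) = 1.9259.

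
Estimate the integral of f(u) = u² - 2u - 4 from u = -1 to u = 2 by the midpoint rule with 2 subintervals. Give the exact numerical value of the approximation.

-12.5625

h = (2 − (-1))/2 = 1.5.
Midpoints m₁,…,m₂ = -0.25, 1.25.
f(m₁)=-3.4375, f(m₂)=-4.9375.
h·[f(m₁) + f(m₂)] = 1.5·(-8.375) = -12.5625.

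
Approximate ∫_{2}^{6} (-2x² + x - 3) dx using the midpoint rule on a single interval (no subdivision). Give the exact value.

M = (b−a)·f(4) = 4·(-31) = -124.

-124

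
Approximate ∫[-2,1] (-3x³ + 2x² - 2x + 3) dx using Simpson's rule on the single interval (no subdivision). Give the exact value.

29.25

S = (b−a)/6 · [f(-2) + 4f(-0.5) + f(1)] = 0.5·[39 + 4·4.875 + 0] = 29.25.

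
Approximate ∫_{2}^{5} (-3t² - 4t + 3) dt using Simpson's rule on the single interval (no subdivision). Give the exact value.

-150

S = (b−a)/6 · [f(2) + 4f(3.5) + f(5)] = 0.5·[(-17) + 4·(-47.75) + (-92)] = -150.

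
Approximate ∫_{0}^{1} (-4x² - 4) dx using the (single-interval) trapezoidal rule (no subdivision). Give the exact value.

T = (b−a)/2 · [f(0) + f(1)] = 0.5·[(-4) + (-8)] = -6.

-6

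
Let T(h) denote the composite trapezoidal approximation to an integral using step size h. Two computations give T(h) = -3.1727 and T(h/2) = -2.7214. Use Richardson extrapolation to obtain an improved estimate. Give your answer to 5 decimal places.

-2.57097

R = (4·T(h/2) − T(h)) / 3 = (4·(-2.7214) − (-3.1727))/3 = (-7.7129)/3 = -2.57097.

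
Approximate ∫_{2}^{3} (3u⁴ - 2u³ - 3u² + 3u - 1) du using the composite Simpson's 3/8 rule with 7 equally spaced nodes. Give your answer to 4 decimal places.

81.6007

h = (3 − 2)/6 = 0.166667.
Nodes u₀,…,u₆ = 2, 2.166667, 2.333333, 2.5, 2.666667, 2.833333, 3.
f(u) = 3u⁴ - 2u³ - 3u² + 3u - 1: f₀=25, f₁=37.1875, f₂=53.185185, f₃=73.6875, f₄=99.444444, f₅=131.261574, f₆=170.
(3h/8)·[f₀ + 3f₁ + 3f₂ + 2f₃ + 3f₄ + 3f₅ + f₆] = 0.0625·(1305.611111) = 81.6007.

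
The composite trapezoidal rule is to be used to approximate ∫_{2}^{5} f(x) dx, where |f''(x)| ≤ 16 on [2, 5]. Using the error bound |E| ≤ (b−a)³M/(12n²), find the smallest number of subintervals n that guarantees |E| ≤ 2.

Need 432/(12n²) ≤ 2.
n² ≥ 432/(12·2) = 18 ⇒ n ≥ 4.2426, so the smallest n is 5.

5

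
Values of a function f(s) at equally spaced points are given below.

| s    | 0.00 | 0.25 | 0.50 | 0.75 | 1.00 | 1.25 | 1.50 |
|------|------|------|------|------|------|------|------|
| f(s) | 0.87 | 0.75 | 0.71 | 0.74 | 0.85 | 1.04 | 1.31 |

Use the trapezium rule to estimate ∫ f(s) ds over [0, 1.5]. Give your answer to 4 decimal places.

1.2950

h = 0.25, n = 6.
(h/2)·[y₀ + 2y₁ + 2y₂ + 2y₃ + 2y₄ + 2y₅ + y₆] = 0.125·(10.36) = 1.2950.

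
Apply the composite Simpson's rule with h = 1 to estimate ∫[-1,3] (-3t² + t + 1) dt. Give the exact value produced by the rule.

h = (3 − (-1))/4 = 1.
Nodes t₀,…,t₄ = -1, 0, 1, 2, 3.
f(t) = -3t² + t + 1: f₀=-3, f₁=1, f₂=-1, f₃=-9, f₄=-23.
(h/3)·[f₀ + 4f₁ + 2f₂ + 4f₃ + f₄] = 0.333333·(-60) = -20.

-20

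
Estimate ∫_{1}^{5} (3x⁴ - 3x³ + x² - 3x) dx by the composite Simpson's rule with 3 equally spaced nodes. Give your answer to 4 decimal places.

1437.3333

h = (5 − 1)/2 = 2.
Nodes x₀,…,x₂ = 1, 3, 5.
f(x) = 3x⁴ - 3x³ + x² - 3x: f₀=-2, f₁=162, f₂=1510.
(h/3)·[f₀ + 4f₁ + f₂] = 0.666667·(2156) = 1437.3333.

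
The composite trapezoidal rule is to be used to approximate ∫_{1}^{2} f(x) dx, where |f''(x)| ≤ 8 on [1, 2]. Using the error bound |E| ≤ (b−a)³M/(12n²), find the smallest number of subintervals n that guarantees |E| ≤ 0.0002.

58

Need 8/(12n²) ≤ 0.0002.
n² ≥ 8/(12·0.0002) = 3333.33 ⇒ n ≥ 57.7350, so the smallest n is 58.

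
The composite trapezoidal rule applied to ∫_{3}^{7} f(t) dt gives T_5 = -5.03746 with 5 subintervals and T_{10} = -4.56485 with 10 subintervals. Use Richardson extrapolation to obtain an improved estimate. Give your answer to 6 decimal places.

R = (4·T_{10} − T_5) / 3 = (4·(-4.56485) − (-5.03746))/3 = (-13.22194)/3 = -4.407313.

-4.407313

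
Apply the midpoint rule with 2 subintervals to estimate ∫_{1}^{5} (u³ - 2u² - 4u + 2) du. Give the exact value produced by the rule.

24

h = (5 − 1)/2 = 2.
Midpoints m₁,…,m₂ = 2, 4.
f(m₁)=-6, f(m₂)=18.
h·[f(m₁) + f(m₂)] = 2·(12) = 24.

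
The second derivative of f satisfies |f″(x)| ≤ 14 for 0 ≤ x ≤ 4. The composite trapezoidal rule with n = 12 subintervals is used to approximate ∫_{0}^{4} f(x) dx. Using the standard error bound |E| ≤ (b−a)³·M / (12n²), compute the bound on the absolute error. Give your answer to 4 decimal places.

|E| ≤ (4)³·14 / (12·12²) = 896/1728 = 0.5185.

0.5185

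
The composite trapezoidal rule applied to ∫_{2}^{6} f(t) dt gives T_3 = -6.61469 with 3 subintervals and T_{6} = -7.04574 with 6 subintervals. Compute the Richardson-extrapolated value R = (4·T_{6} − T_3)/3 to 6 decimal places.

R = (4·T_{6} − T_3) / 3 = (4·(-7.04574) − (-6.61469))/3 = (-21.56827)/3 = -7.189423.

-7.189423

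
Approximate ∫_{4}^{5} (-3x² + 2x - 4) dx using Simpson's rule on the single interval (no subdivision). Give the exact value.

-56

S = (b−a)/6 · [f(4) + 4f(4.5) + f(5)] = 0.166667·[(-44) + 4·(-55.75) + (-69)] = -56.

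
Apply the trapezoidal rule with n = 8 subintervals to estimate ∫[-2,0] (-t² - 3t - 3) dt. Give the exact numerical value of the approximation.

h = (0 − (-2))/8 = 0.25.
Nodes t₀,…,t₈ = -2, -1.75, -1.5, -1.25, -1, -0.75, -0.5, -0.25, 0.
f(t) = -t² - 3t - 3: f₀=-1, f₁=-0.8125, f₂=-0.75, f₃=-0.8125, f₄=-1, f₅=-1.3125, f₆=-1.75, f₇=-2.3125, f₈=-3.
(h/2)·[f₀ + 2f₁ + 2f₂ + 2f₃ + 2f₄ + 2f₅ + 2f₆ + 2f₇ + f₈] = 0.125·(-21.5) = -2.6875.

-2.6875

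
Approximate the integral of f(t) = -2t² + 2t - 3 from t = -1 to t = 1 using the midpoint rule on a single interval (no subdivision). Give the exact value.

-6

M = (b−a)·f(0) = 2·(-3) = -6.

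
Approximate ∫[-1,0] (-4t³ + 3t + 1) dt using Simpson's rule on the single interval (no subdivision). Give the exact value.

S = (b−a)/6 · [f(-1) + 4f(-0.5) + f(0)] = 0.166667·[2 + 4·0 + 1] = 0.5.

0.5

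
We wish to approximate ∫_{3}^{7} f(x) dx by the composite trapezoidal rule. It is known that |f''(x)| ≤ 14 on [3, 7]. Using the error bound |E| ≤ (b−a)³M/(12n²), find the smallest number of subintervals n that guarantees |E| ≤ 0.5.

13

Need 896/(12n²) ≤ 0.5.
n² ≥ 896/(12·0.5) = 149.333 ⇒ n ≥ 12.2202, so the smallest n is 13.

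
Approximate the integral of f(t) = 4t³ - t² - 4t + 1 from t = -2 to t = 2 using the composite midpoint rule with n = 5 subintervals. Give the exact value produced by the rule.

h = (2 − (-2))/5 = 0.8.
Midpoints m₁,…,m₅ = -1.6, -0.8, 0, 0.8, 1.6.
f(m₁)=-11.544, f(m₂)=1.512, f(m₃)=1, f(m₄)=-0.792, f(m₅)=8.424.
h·[f(m₁) + f(m₂) + f(m₃) + f(m₄) + f(m₅)] = 0.8·(-1.4) = -1.12.

-1.12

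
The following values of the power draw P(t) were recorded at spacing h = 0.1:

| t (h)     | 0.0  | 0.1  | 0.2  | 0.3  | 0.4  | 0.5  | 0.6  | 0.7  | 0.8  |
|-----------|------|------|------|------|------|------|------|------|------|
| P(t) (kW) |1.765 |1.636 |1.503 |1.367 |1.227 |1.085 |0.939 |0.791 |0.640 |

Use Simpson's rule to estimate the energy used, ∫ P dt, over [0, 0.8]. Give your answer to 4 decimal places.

0.9753

h = 0.1, n = 8.
(h/3)·[y₀ + 4y₁ + 2y₂ + 4y₃ + 2y₄ + 4y₅ + 2y₆ + 4y₇ + y₈] = 0.033333·(29.259) = 0.9753.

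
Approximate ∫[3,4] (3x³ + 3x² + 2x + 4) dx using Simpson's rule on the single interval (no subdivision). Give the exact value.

S = (b−a)/6 · [f(3) + 4f(3.5) + f(4)] = 0.166667·[118 + 4·176.375 + 252] = 179.25.

179.25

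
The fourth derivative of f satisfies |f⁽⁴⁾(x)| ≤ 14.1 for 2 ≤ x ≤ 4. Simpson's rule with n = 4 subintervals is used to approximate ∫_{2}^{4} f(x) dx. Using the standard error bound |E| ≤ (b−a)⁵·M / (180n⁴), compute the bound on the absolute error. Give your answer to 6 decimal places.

|E| ≤ (2)⁵·14.1 / (180·4⁴) = 451.2/46080 = 0.009792.

0.009792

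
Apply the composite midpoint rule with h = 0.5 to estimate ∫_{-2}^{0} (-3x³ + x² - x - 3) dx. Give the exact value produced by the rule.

10.25

h = (0 − (-2))/4 = 0.5.
Midpoints m₁,…,m₄ = -1.75, -1.25, -0.75, -0.25.
f(m₁)=17.890625, f(m₂)=5.671875, f(m₃)=-0.421875, f(m₄)=-2.640625.
h·[f(m₁) + f(m₂) + f(m₃) + f(m₄)] = 0.5·(20.5) = 10.25.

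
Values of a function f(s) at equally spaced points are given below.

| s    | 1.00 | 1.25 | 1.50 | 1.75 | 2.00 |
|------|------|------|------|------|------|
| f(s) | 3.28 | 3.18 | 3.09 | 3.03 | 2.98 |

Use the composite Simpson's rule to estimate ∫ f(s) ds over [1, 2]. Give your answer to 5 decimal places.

h = 0.25, n = 4.
(h/3)·[y₀ + 4y₁ + 2y₂ + 4y₃ + y₄] = 0.083333·(37.28) = 3.10667.

3.10667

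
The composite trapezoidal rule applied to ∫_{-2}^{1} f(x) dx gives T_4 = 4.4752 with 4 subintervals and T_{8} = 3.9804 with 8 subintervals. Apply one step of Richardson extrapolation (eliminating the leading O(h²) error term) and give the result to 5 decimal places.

3.81547

R = (4·T_{8} − T_4) / 3 = (4·3.9804 − 4.4752)/3 = (11.4464)/3 = 3.81547.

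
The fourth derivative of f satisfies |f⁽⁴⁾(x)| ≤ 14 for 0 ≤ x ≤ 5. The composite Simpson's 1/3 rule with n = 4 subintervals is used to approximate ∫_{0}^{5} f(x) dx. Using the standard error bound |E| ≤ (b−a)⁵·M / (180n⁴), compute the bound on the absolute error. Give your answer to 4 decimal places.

|E| ≤ (5)⁵·14 / (180·4⁴) = 43750/46080 = 0.9494.

0.9494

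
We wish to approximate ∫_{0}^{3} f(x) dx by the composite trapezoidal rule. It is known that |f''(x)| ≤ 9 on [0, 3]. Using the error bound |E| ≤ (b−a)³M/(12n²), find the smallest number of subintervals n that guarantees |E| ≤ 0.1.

15

Need 243/(12n²) ≤ 0.1.
n² ≥ 243/(12·0.1) = 202.5 ⇒ n ≥ 14.2302, so the smallest n is 15.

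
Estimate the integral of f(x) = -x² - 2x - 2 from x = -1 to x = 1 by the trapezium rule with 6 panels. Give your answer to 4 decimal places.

h = (1 − (-1))/6 = 0.333333.
Nodes x₀,…,x₆ = -1, -0.666667, -0.333333, 0, 0.333333, 0.666667, 1.
f(x) = -x² - 2x - 2: f₀=-1, f₁=-1.111111, f₂=-1.444444, f₃=-2, f₄=-2.777778, f₅=-3.777778, f₆=-5.
(h/2)·[f₀ + 2f₁ + 2f₂ + 2f₃ + 2f₄ + 2f₅ + f₆] = 0.166667·(-28.222222) = -4.7037.

-4.7037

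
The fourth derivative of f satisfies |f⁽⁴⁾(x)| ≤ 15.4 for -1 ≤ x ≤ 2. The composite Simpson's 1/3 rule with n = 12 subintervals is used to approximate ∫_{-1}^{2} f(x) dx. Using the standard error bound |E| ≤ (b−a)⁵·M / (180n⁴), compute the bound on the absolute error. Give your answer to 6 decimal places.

|E| ≤ (3)⁵·15.4 / (180·12⁴) = 3742.2/3732480 = 0.001003.

0.001003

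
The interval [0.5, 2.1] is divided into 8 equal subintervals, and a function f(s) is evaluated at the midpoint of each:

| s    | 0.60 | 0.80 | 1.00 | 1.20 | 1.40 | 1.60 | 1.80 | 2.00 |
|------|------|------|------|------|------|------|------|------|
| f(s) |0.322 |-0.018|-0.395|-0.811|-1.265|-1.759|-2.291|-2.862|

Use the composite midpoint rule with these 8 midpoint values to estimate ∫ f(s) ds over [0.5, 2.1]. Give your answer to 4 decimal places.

h = 0.2, n = 8.
h·[y(m₁) + y(m₂) + y(m₃) + y(m₄) + y(m₅) + y(m₆) + y(m₇) + y(m₈)] = 0.2·(-9.079) = -1.8158.

-1.8158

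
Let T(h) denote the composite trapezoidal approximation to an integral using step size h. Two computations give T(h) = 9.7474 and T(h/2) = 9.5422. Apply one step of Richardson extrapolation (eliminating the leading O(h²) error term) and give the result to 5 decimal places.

R = (4·T(h/2) − T(h)) / 3 = (4·9.5422 − 9.7474)/3 = (28.4214)/3 = 9.47380.

9.47380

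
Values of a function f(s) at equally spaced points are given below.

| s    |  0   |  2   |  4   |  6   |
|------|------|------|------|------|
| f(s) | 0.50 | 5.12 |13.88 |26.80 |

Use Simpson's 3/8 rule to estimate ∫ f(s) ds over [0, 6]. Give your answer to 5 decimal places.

h = 2, n = 3.
(3h/8)·[y₀ + 3y₁ + 3y₂ + y₃] = 0.75·(84.30) = 63.22500.

63.22500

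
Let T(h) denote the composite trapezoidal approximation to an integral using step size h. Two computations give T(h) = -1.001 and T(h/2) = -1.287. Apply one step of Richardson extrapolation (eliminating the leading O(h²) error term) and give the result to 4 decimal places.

-1.3823

R = (4·T(h/2) − T(h)) / 3 = (4·(-1.287) − (-1.001))/3 = (-4.147)/3 = -1.3823.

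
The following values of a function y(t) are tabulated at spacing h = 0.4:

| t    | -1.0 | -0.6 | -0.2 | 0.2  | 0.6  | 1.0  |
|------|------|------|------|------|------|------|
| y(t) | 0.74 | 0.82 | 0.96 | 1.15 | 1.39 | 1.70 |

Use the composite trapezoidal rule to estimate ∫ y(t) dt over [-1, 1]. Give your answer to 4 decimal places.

h = 0.4, n = 5.
(h/2)·[y₀ + 2y₁ + 2y₂ + 2y₃ + 2y₄ + y₅] = 0.2·(11.08) = 2.2160.

2.2160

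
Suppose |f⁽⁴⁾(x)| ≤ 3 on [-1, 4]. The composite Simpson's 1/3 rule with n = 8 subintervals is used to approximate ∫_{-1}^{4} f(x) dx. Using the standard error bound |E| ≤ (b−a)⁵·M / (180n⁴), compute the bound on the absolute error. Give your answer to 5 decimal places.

0.01272

|E| ≤ (5)⁵·3 / (180·8⁴) = 9375/737280 = 0.01272.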